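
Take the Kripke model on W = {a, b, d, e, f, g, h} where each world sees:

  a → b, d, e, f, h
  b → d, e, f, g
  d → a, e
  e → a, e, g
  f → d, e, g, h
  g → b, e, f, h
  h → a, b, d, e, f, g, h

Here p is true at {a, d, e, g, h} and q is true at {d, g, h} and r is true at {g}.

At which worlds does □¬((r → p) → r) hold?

a: successors {b, d, e, f, h}; ¬((r → p) → r) there: b:T, d:T, e:T, f:T, h:T. ✓
b: successors {d, e, f, g}; ¬((r → p) → r) there: d:T, e:T, f:T, g:F. ✗
d: successors {a, e}; ¬((r → p) → r) there: a:T, e:T. ✓
e: successors {a, e, g}; ¬((r → p) → r) there: a:T, e:T, g:F. ✗
f: successors {d, e, g, h}; ¬((r → p) → r) there: d:T, e:T, g:F, h:T. ✗
g: successors {b, e, f, h}; ¬((r → p) → r) there: b:T, e:T, f:T, h:T. ✓
h: successors {a, b, d, e, f, g, h}; ¬((r → p) → r) there: a:T, b:T, d:T, e:T, f:T, g:F, h:T. ✗

{a, d, g}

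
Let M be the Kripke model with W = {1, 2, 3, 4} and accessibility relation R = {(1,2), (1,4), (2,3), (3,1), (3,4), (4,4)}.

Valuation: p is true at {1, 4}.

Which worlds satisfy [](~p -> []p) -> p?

1: [](~p -> []p) is F, p is T. ✓
2: [](~p -> []p) is T, p is F. ✗
3: [](~p -> []p) is T, p is F. ✗
4: [](~p -> []p) is T, p is T. ✓

{1, 4}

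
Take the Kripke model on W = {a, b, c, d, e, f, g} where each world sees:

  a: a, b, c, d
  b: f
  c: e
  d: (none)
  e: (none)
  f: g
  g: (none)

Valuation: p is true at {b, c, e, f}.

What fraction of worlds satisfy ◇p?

a: successors {a, b, c, d}; p there: a:F, b:T, c:T, d:F. ✓
b: successors {f}; p there: f:T. ✓
c: successors {e}; p there: e:T. ✓
d: no successors, so ◇p fails. ✗
e: no successors, so ◇p fails. ✗
f: successors {g}; p there: g:F. ✗
g: no successors, so ◇p fails. ✗
That's 3 of 7 worlds, so 3/7.

3/7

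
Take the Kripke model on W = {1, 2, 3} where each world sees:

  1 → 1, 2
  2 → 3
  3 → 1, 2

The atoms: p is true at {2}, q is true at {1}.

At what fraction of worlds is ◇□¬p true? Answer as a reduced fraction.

1: successors {1, 2}; □¬p there: 1:F, 2:T. ✓
2: successors {3}; □¬p there: 3:F. ✗
3: successors {1, 2}; □¬p there: 1:F, 2:T. ✓
That's 2 of 3 worlds, so 2/3.

2/3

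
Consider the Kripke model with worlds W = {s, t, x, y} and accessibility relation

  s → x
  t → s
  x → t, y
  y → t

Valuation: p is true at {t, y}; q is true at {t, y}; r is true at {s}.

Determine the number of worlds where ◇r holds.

s: successors {x}; r there: x:F. ✗
t: successors {s}; r there: s:T. ✓
x: successors {t, y}; r there: t:F, y:F. ✗
y: successors {t}; r there: t:F. ✗
Satisfying worlds: {t}.

1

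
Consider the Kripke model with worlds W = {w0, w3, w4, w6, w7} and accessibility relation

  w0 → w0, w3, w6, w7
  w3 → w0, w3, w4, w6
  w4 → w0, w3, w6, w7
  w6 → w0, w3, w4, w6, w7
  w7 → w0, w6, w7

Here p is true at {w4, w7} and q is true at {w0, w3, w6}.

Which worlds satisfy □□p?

∅

w0: successors {w0, w3, w6, w7}; □p there: w0:F, w3:F, w6:F, w7:F. ✗
w3: successors {w0, w3, w4, w6}; □p there: w0:F, w3:F, w4:F, w6:F. ✗
w4: successors {w0, w3, w6, w7}; □p there: w0:F, w3:F, w6:F, w7:F. ✗
w6: successors {w0, w3, w4, w6, w7}; □p there: w0:F, w3:F, w4:F, w6:F, w7:F. ✗
w7: successors {w0, w6, w7}; □p there: w0:F, w6:F, w7:F. ✗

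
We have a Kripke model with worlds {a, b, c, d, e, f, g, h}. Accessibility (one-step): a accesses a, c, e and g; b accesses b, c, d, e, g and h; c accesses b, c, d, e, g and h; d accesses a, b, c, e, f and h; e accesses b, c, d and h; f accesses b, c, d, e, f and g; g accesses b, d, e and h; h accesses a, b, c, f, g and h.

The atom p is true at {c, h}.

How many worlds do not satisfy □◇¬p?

a: successors {a, c, e, g}; ◇¬p there: a:T, c:T, e:T, g:T. ✓
b: successors {b, c, d, e, g, h}; ◇¬p there: b:T, c:T, d:T, e:T, g:T, h:T. ✓
c: successors {b, c, d, e, g, h}; ◇¬p there: b:T, c:T, d:T, e:T, g:T, h:T. ✓
d: successors {a, b, c, e, f, h}; ◇¬p there: a:T, b:T, c:T, e:T, f:T, h:T. ✓
e: successors {b, c, d, h}; ◇¬p there: b:T, c:T, d:T, h:T. ✓
f: successors {b, c, d, e, f, g}; ◇¬p there: b:T, c:T, d:T, e:T, f:T, g:T. ✓
g: successors {b, d, e, h}; ◇¬p there: b:T, d:T, e:T, h:T. ✓
h: successors {a, b, c, f, g, h}; ◇¬p there: a:T, b:T, c:T, f:T, g:T, h:T. ✓
Satisfying worlds: {a, b, c, d, e, f, g, h}.
So □◇¬p fails at the other 0 worlds.

0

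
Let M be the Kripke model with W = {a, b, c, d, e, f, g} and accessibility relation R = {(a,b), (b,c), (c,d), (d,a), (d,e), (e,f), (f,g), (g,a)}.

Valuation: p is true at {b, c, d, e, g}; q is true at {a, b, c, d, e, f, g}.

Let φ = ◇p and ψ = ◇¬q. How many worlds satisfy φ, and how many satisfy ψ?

For ◇p:
a: successors {b}; p there: b:T. ✓
b: successors {c}; p there: c:T. ✓
c: successors {d}; p there: d:T. ✓
d: successors {a, e}; p there: a:F, e:T. ✓
e: successors {f}; p there: f:F. ✗
f: successors {g}; p there: g:T. ✓
g: successors {a}; p there: a:F. ✗
— 5 worlds.
For ◇¬q:
a: successors {b}; ¬q there: b:F. ✗
b: successors {c}; ¬q there: c:F. ✗
c: successors {d}; ¬q there: d:F. ✗
d: successors {a, e}; ¬q there: a:F, e:F. ✗
e: successors {f}; ¬q there: f:F. ✗
f: successors {g}; ¬q there: g:F. ✗
g: successors {a}; ¬q there: a:F. ✗
— 0 worlds.

5 and 0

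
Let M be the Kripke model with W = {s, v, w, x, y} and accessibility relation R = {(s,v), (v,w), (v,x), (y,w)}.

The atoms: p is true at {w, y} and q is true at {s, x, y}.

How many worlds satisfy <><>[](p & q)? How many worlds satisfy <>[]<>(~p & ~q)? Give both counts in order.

1 and 2

For <><>[](p & q):
s: successors {v}; <>[](p & q) there: v:T. ✓
v: successors {w, x}; <>[](p & q) there: w:F, x:F. ✗
w: no successors, so <><>[](p & q) fails. ✗
x: no successors, so <><>[](p & q) fails. ✗
y: successors {w}; <>[](p & q) there: w:F. ✗
— 1 world.
For <>[]<>(~p & ~q):
s: successors {v}; []<>(~p & ~q) there: v:F. ✗
v: successors {w, x}; []<>(~p & ~q) there: w:T, x:T. ✓
w: no successors, so <>[]<>(~p & ~q) fails. ✗
x: no successors, so <>[]<>(~p & ~q) fails. ✗
y: successors {w}; []<>(~p & ~q) there: w:T. ✓
— 2 worlds.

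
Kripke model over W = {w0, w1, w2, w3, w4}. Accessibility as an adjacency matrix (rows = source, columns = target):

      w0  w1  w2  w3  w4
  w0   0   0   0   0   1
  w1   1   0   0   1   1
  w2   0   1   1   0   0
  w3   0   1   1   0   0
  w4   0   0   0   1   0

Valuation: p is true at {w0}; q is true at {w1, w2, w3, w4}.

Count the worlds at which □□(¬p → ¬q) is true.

0

w0: successors {w4}; □(¬p → ¬q) there: w4:F. ✗
w1: successors {w0, w3, w4}; □(¬p → ¬q) there: w0:F, w3:F, w4:F. ✗
w2: successors {w1, w2}; □(¬p → ¬q) there: w1:F, w2:F. ✗
w3: successors {w1, w2}; □(¬p → ¬q) there: w1:F, w2:F. ✗
w4: successors {w3}; □(¬p → ¬q) there: w3:F. ✗
Satisfying worlds: ∅.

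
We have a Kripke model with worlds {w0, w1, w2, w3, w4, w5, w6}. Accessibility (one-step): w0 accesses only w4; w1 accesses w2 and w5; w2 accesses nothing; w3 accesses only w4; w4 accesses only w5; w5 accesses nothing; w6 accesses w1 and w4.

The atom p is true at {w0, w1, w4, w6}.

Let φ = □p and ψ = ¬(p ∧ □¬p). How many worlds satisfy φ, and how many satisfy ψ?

5 and 5

For □p:
w0: successors {w4}; p there: w4:T. ✓
w1: successors {w2, w5}; p there: w2:F, w5:F. ✗
w2: no successors, so □p holds vacuously. ✓
w3: successors {w4}; p there: w4:T. ✓
w4: successors {w5}; p there: w5:F. ✗
w5: no successors, so □p holds vacuously. ✓
w6: successors {w1, w4}; p there: w1:T, w4:T. ✓
— 5 worlds.
For ¬(p ∧ □¬p):
w0: p ∧ □¬p is F. ✓
w1: p ∧ □¬p is T. ✗
w2: p ∧ □¬p is F. ✓
w3: p ∧ □¬p is F. ✓
w4: p ∧ □¬p is T. ✗
w5: p ∧ □¬p is F. ✓
w6: p ∧ □¬p is F. ✓
— 5 worlds.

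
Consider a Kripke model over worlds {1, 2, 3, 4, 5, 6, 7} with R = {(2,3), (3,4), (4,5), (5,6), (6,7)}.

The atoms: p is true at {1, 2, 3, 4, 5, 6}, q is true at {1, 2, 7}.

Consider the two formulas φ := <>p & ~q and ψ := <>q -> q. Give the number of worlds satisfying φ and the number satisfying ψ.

3 and 6

For <>p & ~q:
1: <>p is F, ~q is F. ✗
2: <>p is T, ~q is F. ✗
3: <>p is T, ~q is T. ✓
4: <>p is T, ~q is T. ✓
5: <>p is T, ~q is T. ✓
6: <>p is F, ~q is T. ✗
7: <>p is F, ~q is F. ✗
— 3 worlds.
For <>q -> q:
1: <>q is F, q is T. ✓
2: <>q is F, q is T. ✓
3: <>q is F, q is F. ✓
4: <>q is F, q is F. ✓
5: <>q is F, q is F. ✓
6: <>q is T, q is F. ✗
7: <>q is F, q is T. ✓
— 6 worlds.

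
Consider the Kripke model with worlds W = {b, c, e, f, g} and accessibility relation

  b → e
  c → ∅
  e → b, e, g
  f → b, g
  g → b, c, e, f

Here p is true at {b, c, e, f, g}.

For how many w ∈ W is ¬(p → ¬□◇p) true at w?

4

b: p → ¬□◇p is F. ✓
c: p → ¬□◇p is F. ✓
e: p → ¬□◇p is F. ✓
f: p → ¬□◇p is F. ✓
g: p → ¬□◇p is T. ✗
Satisfying worlds: {b, c, e, f}.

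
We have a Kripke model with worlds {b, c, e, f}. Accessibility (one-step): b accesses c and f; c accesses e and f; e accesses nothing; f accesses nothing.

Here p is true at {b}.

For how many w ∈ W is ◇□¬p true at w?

2

b: successors {c, f}; □¬p there: c:T, f:T. ✓
c: successors {e, f}; □¬p there: e:T, f:T. ✓
e: no successors, so ◇□¬p fails. ✗
f: no successors, so ◇□¬p fails. ✗
Satisfying worlds: {b, c}.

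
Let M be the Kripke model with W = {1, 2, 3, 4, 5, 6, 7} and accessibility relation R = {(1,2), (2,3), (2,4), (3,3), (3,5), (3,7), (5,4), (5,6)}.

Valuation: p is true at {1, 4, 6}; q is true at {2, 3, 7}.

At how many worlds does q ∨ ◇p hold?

4

1: q is F, ◇p is F. ✗
2: q is T, ◇p is T. ✓
3: q is T, ◇p is F. ✓
4: q is F, ◇p is F. ✗
5: q is F, ◇p is T. ✓
6: q is F, ◇p is F. ✗
7: q is T, ◇p is F. ✓
Satisfying worlds: {2, 3, 5, 7}.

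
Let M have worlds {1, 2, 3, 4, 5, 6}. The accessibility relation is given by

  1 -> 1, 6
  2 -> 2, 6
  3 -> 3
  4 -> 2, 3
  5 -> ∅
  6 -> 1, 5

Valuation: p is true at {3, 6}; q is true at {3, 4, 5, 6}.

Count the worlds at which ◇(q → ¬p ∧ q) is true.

4

1: successors {1, 6}; q → ¬p ∧ q there: 1:T, 6:F. ✓
2: successors {2, 6}; q → ¬p ∧ q there: 2:T, 6:F. ✓
3: successors {3}; q → ¬p ∧ q there: 3:F. ✗
4: successors {2, 3}; q → ¬p ∧ q there: 2:T, 3:F. ✓
5: no successors, so ◇(q → ¬p ∧ q) fails. ✗
6: successors {1, 5}; q → ¬p ∧ q there: 1:T, 5:T. ✓
Satisfying worlds: {1, 2, 4, 6}.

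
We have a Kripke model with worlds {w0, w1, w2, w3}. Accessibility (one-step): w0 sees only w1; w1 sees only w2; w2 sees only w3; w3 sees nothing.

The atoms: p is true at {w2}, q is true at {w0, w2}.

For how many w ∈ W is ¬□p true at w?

2

w0: □p is F. ✓
w1: □p is T. ✗
w2: □p is F. ✓
w3: □p is T. ✗
Satisfying worlds: {w0, w2}.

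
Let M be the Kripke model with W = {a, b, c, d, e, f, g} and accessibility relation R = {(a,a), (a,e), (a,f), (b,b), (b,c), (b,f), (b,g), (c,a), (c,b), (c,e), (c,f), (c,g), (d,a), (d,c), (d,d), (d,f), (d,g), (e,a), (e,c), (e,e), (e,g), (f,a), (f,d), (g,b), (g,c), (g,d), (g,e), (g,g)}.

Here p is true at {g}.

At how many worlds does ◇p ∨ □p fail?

a: ◇p is F, □p is F. ✗
b: ◇p is T, □p is F. ✓
c: ◇p is T, □p is F. ✓
d: ◇p is T, □p is F. ✓
e: ◇p is T, □p is F. ✓
f: ◇p is F, □p is F. ✗
g: ◇p is T, □p is F. ✓
Satisfying worlds: {b, c, d, e, g}.
So ◇p ∨ □p fails at the other 2 worlds.

2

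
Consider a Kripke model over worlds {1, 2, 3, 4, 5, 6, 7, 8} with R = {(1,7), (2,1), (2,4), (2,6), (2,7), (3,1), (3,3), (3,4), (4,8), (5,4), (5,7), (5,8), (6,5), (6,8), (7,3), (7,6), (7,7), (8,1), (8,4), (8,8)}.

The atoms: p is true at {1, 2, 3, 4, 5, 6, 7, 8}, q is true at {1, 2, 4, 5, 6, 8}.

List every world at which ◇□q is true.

{2, 3, 4, 5, 6, 7, 8}

1: successors {7}; □q there: 7:F. ✗
2: successors {1, 4, 6, 7}; □q there: 1:F, 4:T, 6:T, 7:F. ✓
3: successors {1, 3, 4}; □q there: 1:F, 3:F, 4:T. ✓
4: successors {8}; □q there: 8:T. ✓
5: successors {4, 7, 8}; □q there: 4:T, 7:F, 8:T. ✓
6: successors {5, 8}; □q there: 5:F, 8:T. ✓
7: successors {3, 6, 7}; □q there: 3:F, 6:T, 7:F. ✓
8: successors {1, 4, 8}; □q there: 1:F, 4:T, 8:T. ✓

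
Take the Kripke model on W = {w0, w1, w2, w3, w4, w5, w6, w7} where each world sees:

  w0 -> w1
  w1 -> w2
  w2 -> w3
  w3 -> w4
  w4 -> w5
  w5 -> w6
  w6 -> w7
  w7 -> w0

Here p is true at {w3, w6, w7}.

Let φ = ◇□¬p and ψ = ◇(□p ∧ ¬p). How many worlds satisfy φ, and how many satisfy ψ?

For ◇□¬p:
w0: successors {w1}; □¬p there: w1:T. ✓
w1: successors {w2}; □¬p there: w2:F. ✗
w2: successors {w3}; □¬p there: w3:T. ✓
w3: successors {w4}; □¬p there: w4:T. ✓
w4: successors {w5}; □¬p there: w5:F. ✗
w5: successors {w6}; □¬p there: w6:F. ✗
w6: successors {w7}; □¬p there: w7:T. ✓
w7: successors {w0}; □¬p there: w0:T. ✓
— 5 worlds.
For ◇(□p ∧ ¬p):
w0: successors {w1}; □p ∧ ¬p there: w1:F. ✗
w1: successors {w2}; □p ∧ ¬p there: w2:T. ✓
w2: successors {w3}; □p ∧ ¬p there: w3:F. ✗
w3: successors {w4}; □p ∧ ¬p there: w4:F. ✗
w4: successors {w5}; □p ∧ ¬p there: w5:T. ✓
w5: successors {w6}; □p ∧ ¬p there: w6:F. ✗
w6: successors {w7}; □p ∧ ¬p there: w7:F. ✗
w7: successors {w0}; □p ∧ ¬p there: w0:F. ✗
— 2 worlds.

5 and 2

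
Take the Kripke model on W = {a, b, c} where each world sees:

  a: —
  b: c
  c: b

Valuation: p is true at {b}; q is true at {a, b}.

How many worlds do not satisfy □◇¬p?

1

a: no successors, so □◇¬p holds vacuously. ✓
b: successors {c}; ◇¬p there: c:F. ✗
c: successors {b}; ◇¬p there: b:T. ✓
Satisfying worlds: {a, c}.
So □◇¬p fails at the other 1 world.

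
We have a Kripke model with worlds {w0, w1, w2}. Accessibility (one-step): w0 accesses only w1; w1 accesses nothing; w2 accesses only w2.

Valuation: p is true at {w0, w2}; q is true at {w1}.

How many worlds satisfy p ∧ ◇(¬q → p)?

2

w0: p is T, ◇(¬q → p) is T. ✓
w1: p is F, ◇(¬q → p) is F. ✗
w2: p is T, ◇(¬q → p) is T. ✓
Satisfying worlds: {w0, w2}.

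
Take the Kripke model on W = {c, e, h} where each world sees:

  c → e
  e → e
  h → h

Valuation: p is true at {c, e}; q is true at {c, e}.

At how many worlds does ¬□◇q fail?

c: □◇q is T. ✗
e: □◇q is T. ✗
h: □◇q is F. ✓
Satisfying worlds: {h}.
So ¬□◇q fails at the other 2 worlds.

2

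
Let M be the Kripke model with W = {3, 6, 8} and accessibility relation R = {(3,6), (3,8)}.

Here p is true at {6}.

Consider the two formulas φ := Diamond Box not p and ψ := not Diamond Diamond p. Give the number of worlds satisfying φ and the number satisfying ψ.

1 and 3

For Diamond Box not p:
3: successors {6, 8}; Box not p there: 6:T, 8:T. ✓
6: no successors, so Diamond Box not p fails. ✗
8: no successors, so Diamond Box not p fails. ✗
— 1 world.
For not Diamond Diamond p:
3: Diamond Diamond p is F. ✓
6: Diamond Diamond p is F. ✓
8: Diamond Diamond p is F. ✓
— 3 worlds.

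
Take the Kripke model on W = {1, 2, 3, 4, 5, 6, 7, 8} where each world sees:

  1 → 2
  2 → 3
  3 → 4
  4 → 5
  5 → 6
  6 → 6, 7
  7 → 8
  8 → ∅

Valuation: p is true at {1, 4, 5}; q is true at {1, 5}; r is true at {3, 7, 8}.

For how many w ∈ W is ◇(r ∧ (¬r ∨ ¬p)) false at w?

1: successors {2}; r ∧ (¬r ∨ ¬p) there: 2:F. ✗
2: successors {3}; r ∧ (¬r ∨ ¬p) there: 3:T. ✓
3: successors {4}; r ∧ (¬r ∨ ¬p) there: 4:F. ✗
4: successors {5}; r ∧ (¬r ∨ ¬p) there: 5:F. ✗
5: successors {6}; r ∧ (¬r ∨ ¬p) there: 6:F. ✗
6: successors {6, 7}; r ∧ (¬r ∨ ¬p) there: 6:F, 7:T. ✓
7: successors {8}; r ∧ (¬r ∨ ¬p) there: 8:T. ✓
8: no successors, so ◇(r ∧ (¬r ∨ ¬p)) fails. ✗
Satisfying worlds: {2, 6, 7}.
So ◇(r ∧ (¬r ∨ ¬p)) fails at the other 5 worlds.

5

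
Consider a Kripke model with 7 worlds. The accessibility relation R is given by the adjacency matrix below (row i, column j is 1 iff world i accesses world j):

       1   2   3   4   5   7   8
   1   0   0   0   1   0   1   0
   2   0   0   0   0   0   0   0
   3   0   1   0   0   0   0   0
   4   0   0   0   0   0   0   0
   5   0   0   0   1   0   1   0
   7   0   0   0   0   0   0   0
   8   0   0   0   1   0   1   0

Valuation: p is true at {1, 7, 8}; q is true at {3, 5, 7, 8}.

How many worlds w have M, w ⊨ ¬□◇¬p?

1: □◇¬p is F. ✓
2: □◇¬p is T. ✗
3: □◇¬p is F. ✓
4: □◇¬p is T. ✗
5: □◇¬p is F. ✓
7: □◇¬p is T. ✗
8: □◇¬p is F. ✓
Satisfying worlds: {1, 3, 5, 8}.

4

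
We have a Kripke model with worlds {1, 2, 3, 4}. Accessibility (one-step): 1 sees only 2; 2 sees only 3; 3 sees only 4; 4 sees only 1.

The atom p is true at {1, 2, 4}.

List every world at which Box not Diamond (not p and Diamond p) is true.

1: successors {2}; not Diamond (not p and Diamond p) there: 2:F. ✗
2: successors {3}; not Diamond (not p and Diamond p) there: 3:T. ✓
3: successors {4}; not Diamond (not p and Diamond p) there: 4:T. ✓
4: successors {1}; not Diamond (not p and Diamond p) there: 1:T. ✓

{2, 3, 4}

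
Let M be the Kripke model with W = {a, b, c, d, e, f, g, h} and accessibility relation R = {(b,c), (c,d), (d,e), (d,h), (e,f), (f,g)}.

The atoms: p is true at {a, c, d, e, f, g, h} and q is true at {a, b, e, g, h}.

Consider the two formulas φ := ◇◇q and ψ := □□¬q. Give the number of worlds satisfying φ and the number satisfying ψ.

2 and 6

For ◇◇q:
a: no successors, so ◇◇q fails. ✗
b: successors {c}; ◇q there: c:F. ✗
c: successors {d}; ◇q there: d:T. ✓
d: successors {e, h}; ◇q there: e:F, h:F. ✗
e: successors {f}; ◇q there: f:T. ✓
f: successors {g}; ◇q there: g:F. ✗
g: no successors, so ◇◇q fails. ✗
h: no successors, so ◇◇q fails. ✗
— 2 worlds.
For □□¬q:
a: no successors, so □□¬q holds vacuously. ✓
b: successors {c}; □¬q there: c:T. ✓
c: successors {d}; □¬q there: d:F. ✗
d: successors {e, h}; □¬q there: e:T, h:T. ✓
e: successors {f}; □¬q there: f:F. ✗
f: successors {g}; □¬q there: g:T. ✓
g: no successors, so □□¬q holds vacuously. ✓
h: no successors, so □□¬q holds vacuously. ✓
— 6 worlds.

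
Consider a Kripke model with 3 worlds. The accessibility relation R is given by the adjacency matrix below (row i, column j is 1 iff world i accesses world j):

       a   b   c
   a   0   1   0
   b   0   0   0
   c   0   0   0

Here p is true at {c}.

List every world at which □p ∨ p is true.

a: □p is F, p is F. ✗
b: □p is T, p is F. ✓
c: □p is T, p is T. ✓

{b, c}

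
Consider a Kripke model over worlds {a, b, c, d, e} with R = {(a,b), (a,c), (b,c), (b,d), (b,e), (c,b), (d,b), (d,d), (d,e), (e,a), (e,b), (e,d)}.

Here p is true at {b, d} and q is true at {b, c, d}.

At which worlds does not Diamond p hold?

a: Diamond p is T. ✗
b: Diamond p is T. ✗
c: Diamond p is T. ✗
d: Diamond p is T. ✗
e: Diamond p is T. ✗

∅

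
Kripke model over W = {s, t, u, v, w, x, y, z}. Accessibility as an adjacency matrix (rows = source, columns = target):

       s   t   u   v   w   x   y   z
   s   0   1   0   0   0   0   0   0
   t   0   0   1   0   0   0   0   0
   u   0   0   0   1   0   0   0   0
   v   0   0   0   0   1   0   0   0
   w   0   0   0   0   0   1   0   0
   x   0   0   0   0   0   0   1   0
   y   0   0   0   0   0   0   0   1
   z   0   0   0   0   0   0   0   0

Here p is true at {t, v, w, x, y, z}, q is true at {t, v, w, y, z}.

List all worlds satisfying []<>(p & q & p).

s: successors {t}; <>(p & q & p) there: t:F. ✗
t: successors {u}; <>(p & q & p) there: u:T. ✓
u: successors {v}; <>(p & q & p) there: v:T. ✓
v: successors {w}; <>(p & q & p) there: w:F. ✗
w: successors {x}; <>(p & q & p) there: x:T. ✓
x: successors {y}; <>(p & q & p) there: y:T. ✓
y: successors {z}; <>(p & q & p) there: z:F. ✗
z: no successors, so []<>(p & q & p) holds vacuously. ✓

{t, u, w, x, z}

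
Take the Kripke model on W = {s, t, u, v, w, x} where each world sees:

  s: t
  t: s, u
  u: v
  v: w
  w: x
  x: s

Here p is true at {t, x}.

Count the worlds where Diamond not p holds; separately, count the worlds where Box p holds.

For Diamond not p:
s: successors {t}; not p there: t:F. ✗
t: successors {s, u}; not p there: s:T, u:T. ✓
u: successors {v}; not p there: v:T. ✓
v: successors {w}; not p there: w:T. ✓
w: successors {x}; not p there: x:F. ✗
x: successors {s}; not p there: s:T. ✓
— 4 worlds.
For Box p:
s: successors {t}; p there: t:T. ✓
t: successors {s, u}; p there: s:F, u:F. ✗
u: successors {v}; p there: v:F. ✗
v: successors {w}; p there: w:F. ✗
w: successors {x}; p there: x:T. ✓
x: successors {s}; p there: s:F. ✗
— 2 worlds.

4 and 2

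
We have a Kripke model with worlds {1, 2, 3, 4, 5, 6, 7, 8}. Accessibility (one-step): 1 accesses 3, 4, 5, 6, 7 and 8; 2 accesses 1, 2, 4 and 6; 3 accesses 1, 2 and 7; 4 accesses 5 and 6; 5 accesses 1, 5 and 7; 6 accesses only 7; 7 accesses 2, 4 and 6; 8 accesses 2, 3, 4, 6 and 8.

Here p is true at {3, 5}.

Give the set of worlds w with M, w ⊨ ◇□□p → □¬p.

{1, 2, 3, 4, 5, 6, 7, 8}

1: ◇□□p is F, □¬p is F. ✓
2: ◇□□p is F, □¬p is T. ✓
3: ◇□□p is F, □¬p is T. ✓
4: ◇□□p is F, □¬p is F. ✓
5: ◇□□p is F, □¬p is F. ✓
6: ◇□□p is F, □¬p is T. ✓
7: ◇□□p is F, □¬p is T. ✓
8: ◇□□p is F, □¬p is F. ✓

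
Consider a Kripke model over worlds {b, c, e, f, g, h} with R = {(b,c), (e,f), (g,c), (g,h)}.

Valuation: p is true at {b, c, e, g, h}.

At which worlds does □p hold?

b: successors {c}; p there: c:T. ✓
c: no successors, so □p holds vacuously. ✓
e: successors {f}; p there: f:F. ✗
f: no successors, so □p holds vacuously. ✓
g: successors {c, h}; p there: c:T, h:T. ✓
h: no successors, so □p holds vacuously. ✓

{b, c, f, g, h}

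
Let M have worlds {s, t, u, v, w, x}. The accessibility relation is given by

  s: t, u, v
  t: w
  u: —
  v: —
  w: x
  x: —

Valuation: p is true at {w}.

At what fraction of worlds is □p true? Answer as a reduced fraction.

2/3

s: successors {t, u, v}; p there: t:F, u:F, v:F. ✗
t: successors {w}; p there: w:T. ✓
u: no successors, so □p holds vacuously. ✓
v: no successors, so □p holds vacuously. ✓
w: successors {x}; p there: x:F. ✗
x: no successors, so □p holds vacuously. ✓
That's 4 of 6 worlds, so 4/6 = 2/3.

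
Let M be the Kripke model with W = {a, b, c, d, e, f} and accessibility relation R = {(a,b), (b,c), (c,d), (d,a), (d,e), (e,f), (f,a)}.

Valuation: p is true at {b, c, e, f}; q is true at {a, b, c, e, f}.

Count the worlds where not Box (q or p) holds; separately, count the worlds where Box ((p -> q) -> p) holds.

1 and 3

For not Box (q or p):
a: Box (q or p) is T. ✗
b: Box (q or p) is T. ✗
c: Box (q or p) is F. ✓
d: Box (q or p) is T. ✗
e: Box (q or p) is T. ✗
f: Box (q or p) is T. ✗
— 1 world.
For Box ((p -> q) -> p):
a: successors {b}; (p -> q) -> p there: b:T. ✓
b: successors {c}; (p -> q) -> p there: c:T. ✓
c: successors {d}; (p -> q) -> p there: d:F. ✗
d: successors {a, e}; (p -> q) -> p there: a:F, e:T. ✗
e: successors {f}; (p -> q) -> p there: f:T. ✓
f: successors {a}; (p -> q) -> p there: a:F. ✗
— 3 worlds.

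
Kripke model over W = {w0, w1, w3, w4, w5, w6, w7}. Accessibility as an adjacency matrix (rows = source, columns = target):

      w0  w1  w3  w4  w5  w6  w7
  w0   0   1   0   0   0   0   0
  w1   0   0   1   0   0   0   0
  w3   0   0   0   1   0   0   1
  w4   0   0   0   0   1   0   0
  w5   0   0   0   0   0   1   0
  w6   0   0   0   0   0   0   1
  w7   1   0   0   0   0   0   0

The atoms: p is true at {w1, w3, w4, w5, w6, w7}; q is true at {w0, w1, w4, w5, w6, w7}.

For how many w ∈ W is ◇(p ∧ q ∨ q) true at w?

6

w0: successors {w1}; p ∧ q ∨ q there: w1:T. ✓
w1: successors {w3}; p ∧ q ∨ q there: w3:F. ✗
w3: successors {w4, w7}; p ∧ q ∨ q there: w4:T, w7:T. ✓
w4: successors {w5}; p ∧ q ∨ q there: w5:T. ✓
w5: successors {w6}; p ∧ q ∨ q there: w6:T. ✓
w6: successors {w7}; p ∧ q ∨ q there: w7:T. ✓
w7: successors {w0}; p ∧ q ∨ q there: w0:T. ✓
Satisfying worlds: {w0, w3, w4, w5, w6, w7}.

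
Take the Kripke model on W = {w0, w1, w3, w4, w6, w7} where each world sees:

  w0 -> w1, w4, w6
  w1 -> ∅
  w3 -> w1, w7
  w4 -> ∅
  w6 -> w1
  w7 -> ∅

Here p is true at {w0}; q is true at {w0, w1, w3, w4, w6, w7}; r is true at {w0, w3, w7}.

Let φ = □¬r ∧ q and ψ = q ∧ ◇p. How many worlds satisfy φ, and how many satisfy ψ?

For □¬r ∧ q:
w0: □¬r is T, q is T. ✓
w1: □¬r is T, q is T. ✓
w3: □¬r is F, q is T. ✗
w4: □¬r is T, q is T. ✓
w6: □¬r is T, q is T. ✓
w7: □¬r is T, q is T. ✓
— 5 worlds.
For q ∧ ◇p:
w0: q is T, ◇p is F. ✗
w1: q is T, ◇p is F. ✗
w3: q is T, ◇p is F. ✗
w4: q is T, ◇p is F. ✗
w6: q is T, ◇p is F. ✗
w7: q is T, ◇p is F. ✗
— 0 worlds.

5 and 0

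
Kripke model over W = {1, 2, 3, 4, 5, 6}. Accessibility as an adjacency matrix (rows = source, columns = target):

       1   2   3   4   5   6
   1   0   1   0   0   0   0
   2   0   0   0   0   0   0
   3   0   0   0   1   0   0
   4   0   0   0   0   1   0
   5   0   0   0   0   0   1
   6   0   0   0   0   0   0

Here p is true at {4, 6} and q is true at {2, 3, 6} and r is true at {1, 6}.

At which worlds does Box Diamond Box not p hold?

{2, 4, 6}

1: successors {2}; Diamond Box not p there: 2:F. ✗
2: no successors, so Box Diamond Box not p holds vacuously. ✓
3: successors {4}; Diamond Box not p there: 4:F. ✗
4: successors {5}; Diamond Box not p there: 5:T. ✓
5: successors {6}; Diamond Box not p there: 6:F. ✗
6: no successors, so Box Diamond Box not p holds vacuously. ✓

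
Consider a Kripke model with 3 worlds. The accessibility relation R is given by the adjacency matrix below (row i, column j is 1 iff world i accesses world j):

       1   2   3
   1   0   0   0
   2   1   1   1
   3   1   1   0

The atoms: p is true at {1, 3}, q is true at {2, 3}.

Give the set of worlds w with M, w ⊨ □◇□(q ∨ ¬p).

1: no successors, so □◇□(q ∨ ¬p) holds vacuously. ✓
2: successors {1, 2, 3}; ◇□(q ∨ ¬p) there: 1:F, 2:T, 3:T. ✗
3: successors {1, 2}; ◇□(q ∨ ¬p) there: 1:F, 2:T. ✗

{1}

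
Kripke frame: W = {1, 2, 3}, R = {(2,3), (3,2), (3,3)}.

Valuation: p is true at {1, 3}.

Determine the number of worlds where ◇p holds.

1: no successors, so ◇p fails. ✗
2: successors {3}; p there: 3:T. ✓
3: successors {2, 3}; p there: 2:F, 3:T. ✓
Satisfying worlds: {2, 3}.

2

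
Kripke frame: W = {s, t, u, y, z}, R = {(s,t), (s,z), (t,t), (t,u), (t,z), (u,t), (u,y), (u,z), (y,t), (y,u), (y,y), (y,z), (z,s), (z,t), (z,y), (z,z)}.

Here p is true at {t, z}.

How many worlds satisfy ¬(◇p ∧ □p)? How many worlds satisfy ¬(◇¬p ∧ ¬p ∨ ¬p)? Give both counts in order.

4 and 2

For ¬(◇p ∧ □p):
s: ◇p ∧ □p is T. ✗
t: ◇p ∧ □p is F. ✓
u: ◇p ∧ □p is F. ✓
y: ◇p ∧ □p is F. ✓
z: ◇p ∧ □p is F. ✓
— 4 worlds.
For ¬(◇¬p ∧ ¬p ∨ ¬p):
s: ◇¬p ∧ ¬p ∨ ¬p is T. ✗
t: ◇¬p ∧ ¬p ∨ ¬p is F. ✓
u: ◇¬p ∧ ¬p ∨ ¬p is T. ✗
y: ◇¬p ∧ ¬p ∨ ¬p is T. ✗
z: ◇¬p ∧ ¬p ∨ ¬p is F. ✓
— 2 worlds.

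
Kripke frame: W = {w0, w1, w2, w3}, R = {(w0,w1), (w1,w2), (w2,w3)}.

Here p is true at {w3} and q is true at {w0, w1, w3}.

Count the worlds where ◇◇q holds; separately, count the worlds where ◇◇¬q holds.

For ◇◇q:
w0: successors {w1}; ◇q there: w1:F. ✗
w1: successors {w2}; ◇q there: w2:T. ✓
w2: successors {w3}; ◇q there: w3:F. ✗
w3: no successors, so ◇◇q fails. ✗
— 1 world.
For ◇◇¬q:
w0: successors {w1}; ◇¬q there: w1:T. ✓
w1: successors {w2}; ◇¬q there: w2:F. ✗
w2: successors {w3}; ◇¬q there: w3:F. ✗
w3: no successors, so ◇◇¬q fails. ✗
— 1 world.

1 and 1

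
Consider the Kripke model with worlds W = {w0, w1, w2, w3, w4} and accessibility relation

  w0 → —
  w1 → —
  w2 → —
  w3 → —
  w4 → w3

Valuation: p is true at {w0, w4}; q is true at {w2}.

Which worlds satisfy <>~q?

w0: no successors, so <>~q fails. ✗
w1: no successors, so <>~q fails. ✗
w2: no successors, so <>~q fails. ✗
w3: no successors, so <>~q fails. ✗
w4: successors {w3}; ~q there: w3:T. ✓

{w4}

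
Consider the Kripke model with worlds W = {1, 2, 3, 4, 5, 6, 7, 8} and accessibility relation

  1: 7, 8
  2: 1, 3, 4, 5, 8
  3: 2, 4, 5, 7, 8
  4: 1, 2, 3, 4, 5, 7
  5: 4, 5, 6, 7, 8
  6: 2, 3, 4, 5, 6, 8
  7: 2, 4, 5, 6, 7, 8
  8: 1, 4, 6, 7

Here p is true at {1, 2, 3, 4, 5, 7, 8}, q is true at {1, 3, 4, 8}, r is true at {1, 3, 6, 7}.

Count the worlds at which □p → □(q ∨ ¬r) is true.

5

1: □p is T, □(q ∨ ¬r) is F. ✗
2: □p is T, □(q ∨ ¬r) is T. ✓
3: □p is T, □(q ∨ ¬r) is F. ✗
4: □p is T, □(q ∨ ¬r) is F. ✗
5: □p is F, □(q ∨ ¬r) is F. ✓
6: □p is F, □(q ∨ ¬r) is F. ✓
7: □p is F, □(q ∨ ¬r) is F. ✓
8: □p is F, □(q ∨ ¬r) is F. ✓
Satisfying worlds: {2, 5, 6, 7, 8}.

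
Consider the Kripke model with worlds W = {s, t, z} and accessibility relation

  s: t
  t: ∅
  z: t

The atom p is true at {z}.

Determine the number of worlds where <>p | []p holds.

s: <>p is F, []p is F. ✗
t: <>p is F, []p is T. ✓
z: <>p is F, []p is F. ✗
Satisfying worlds: {t}.

1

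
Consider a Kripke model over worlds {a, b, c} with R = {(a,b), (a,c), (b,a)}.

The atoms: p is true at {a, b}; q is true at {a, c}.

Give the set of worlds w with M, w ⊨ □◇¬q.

a: successors {b, c}; ◇¬q there: b:F, c:F. ✗
b: successors {a}; ◇¬q there: a:T. ✓
c: no successors, so □◇¬q holds vacuously. ✓

{b, c}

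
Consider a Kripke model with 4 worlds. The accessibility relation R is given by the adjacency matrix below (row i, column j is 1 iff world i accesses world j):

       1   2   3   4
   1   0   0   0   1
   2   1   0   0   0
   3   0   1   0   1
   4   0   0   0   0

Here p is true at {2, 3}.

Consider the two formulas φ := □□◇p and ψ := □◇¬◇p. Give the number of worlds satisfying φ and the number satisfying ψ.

For □□◇p:
1: successors {4}; □◇p there: 4:T. ✓
2: successors {1}; □◇p there: 1:F. ✗
3: successors {2, 4}; □◇p there: 2:F, 4:T. ✗
4: no successors, so □□◇p holds vacuously. ✓
— 2 worlds.
For □◇¬◇p:
1: successors {4}; ◇¬◇p there: 4:F. ✗
2: successors {1}; ◇¬◇p there: 1:T. ✓
3: successors {2, 4}; ◇¬◇p there: 2:T, 4:F. ✗
4: no successors, so □◇¬◇p holds vacuously. ✓
— 2 worlds.

2 and 2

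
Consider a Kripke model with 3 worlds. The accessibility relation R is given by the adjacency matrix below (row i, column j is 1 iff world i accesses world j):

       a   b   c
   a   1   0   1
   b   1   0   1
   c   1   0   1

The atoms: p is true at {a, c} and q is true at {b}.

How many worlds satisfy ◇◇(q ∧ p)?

0

a: successors {a, c}; ◇(q ∧ p) there: a:F, c:F. ✗
b: successors {a, c}; ◇(q ∧ p) there: a:F, c:F. ✗
c: successors {a, c}; ◇(q ∧ p) there: a:F, c:F. ✗
Satisfying worlds: ∅.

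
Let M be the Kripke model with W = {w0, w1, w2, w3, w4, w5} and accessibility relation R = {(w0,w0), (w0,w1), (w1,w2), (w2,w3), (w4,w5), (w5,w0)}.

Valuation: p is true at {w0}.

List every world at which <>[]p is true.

{w2, w4}

w0: successors {w0, w1}; []p there: w0:F, w1:F. ✗
w1: successors {w2}; []p there: w2:F. ✗
w2: successors {w3}; []p there: w3:T. ✓
w3: no successors, so <>[]p fails. ✗
w4: successors {w5}; []p there: w5:T. ✓
w5: successors {w0}; []p there: w0:F. ✗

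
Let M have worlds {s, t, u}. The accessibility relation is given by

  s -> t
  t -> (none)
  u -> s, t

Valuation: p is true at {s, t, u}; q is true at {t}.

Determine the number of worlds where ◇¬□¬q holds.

s: successors {t}; ¬□¬q there: t:F. ✗
t: no successors, so ◇¬□¬q fails. ✗
u: successors {s, t}; ¬□¬q there: s:T, t:F. ✓
Satisfying worlds: {u}.

1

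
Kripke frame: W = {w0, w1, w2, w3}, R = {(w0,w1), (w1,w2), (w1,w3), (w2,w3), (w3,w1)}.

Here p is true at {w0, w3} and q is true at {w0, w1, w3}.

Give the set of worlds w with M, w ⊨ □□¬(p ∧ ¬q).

w0: successors {w1}; □¬(p ∧ ¬q) there: w1:T. ✓
w1: successors {w2, w3}; □¬(p ∧ ¬q) there: w2:T, w3:T. ✓
w2: successors {w3}; □¬(p ∧ ¬q) there: w3:T. ✓
w3: successors {w1}; □¬(p ∧ ¬q) there: w1:T. ✓

{w0, w1, w2, w3}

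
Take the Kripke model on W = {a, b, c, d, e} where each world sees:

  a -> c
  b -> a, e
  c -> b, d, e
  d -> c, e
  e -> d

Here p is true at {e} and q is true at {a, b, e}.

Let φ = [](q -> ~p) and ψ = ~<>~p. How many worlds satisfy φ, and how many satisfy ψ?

For [](q -> ~p):
a: successors {c}; q -> ~p there: c:T. ✓
b: successors {a, e}; q -> ~p there: a:T, e:F. ✗
c: successors {b, d, e}; q -> ~p there: b:T, d:T, e:F. ✗
d: successors {c, e}; q -> ~p there: c:T, e:F. ✗
e: successors {d}; q -> ~p there: d:T. ✓
— 2 worlds.
For ~<>~p:
a: <>~p is T. ✗
b: <>~p is T. ✗
c: <>~p is T. ✗
d: <>~p is T. ✗
e: <>~p is T. ✗
— 0 worlds.

2 and 0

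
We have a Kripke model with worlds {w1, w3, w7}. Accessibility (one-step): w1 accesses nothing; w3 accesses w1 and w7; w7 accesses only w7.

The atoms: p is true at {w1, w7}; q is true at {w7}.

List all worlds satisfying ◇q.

w1: no successors, so ◇q fails. ✗
w3: successors {w1, w7}; q there: w1:F, w7:T. ✓
w7: successors {w7}; q there: w7:T. ✓

{w3, w7}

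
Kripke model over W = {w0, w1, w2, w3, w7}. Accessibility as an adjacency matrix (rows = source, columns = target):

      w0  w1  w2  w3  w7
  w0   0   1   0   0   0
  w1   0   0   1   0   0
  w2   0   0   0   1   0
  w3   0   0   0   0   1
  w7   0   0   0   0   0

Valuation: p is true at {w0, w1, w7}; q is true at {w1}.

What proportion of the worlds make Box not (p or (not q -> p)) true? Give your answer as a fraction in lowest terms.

w0: successors {w1}; not (p or (not q -> p)) there: w1:F. ✗
w1: successors {w2}; not (p or (not q -> p)) there: w2:T. ✓
w2: successors {w3}; not (p or (not q -> p)) there: w3:T. ✓
w3: successors {w7}; not (p or (not q -> p)) there: w7:F. ✗
w7: no successors, so Box not (p or (not q -> p)) holds vacuously. ✓
That's 3 of 5 worlds, so 3/5.

3/5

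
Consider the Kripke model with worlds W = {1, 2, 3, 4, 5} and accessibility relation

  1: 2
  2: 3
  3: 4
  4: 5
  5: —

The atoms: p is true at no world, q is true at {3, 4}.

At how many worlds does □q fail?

2

1: successors {2}; q there: 2:F. ✗
2: successors {3}; q there: 3:T. ✓
3: successors {4}; q there: 4:T. ✓
4: successors {5}; q there: 5:F. ✗
5: no successors, so □q holds vacuously. ✓
Satisfying worlds: {2, 3, 5}.
So □q fails at the other 2 worlds.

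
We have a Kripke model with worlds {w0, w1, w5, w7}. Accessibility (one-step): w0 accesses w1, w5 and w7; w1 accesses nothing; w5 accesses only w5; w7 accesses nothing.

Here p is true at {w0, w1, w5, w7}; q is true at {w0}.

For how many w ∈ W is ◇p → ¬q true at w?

w0: ◇p is T, ¬q is F. ✗
w1: ◇p is F, ¬q is T. ✓
w5: ◇p is T, ¬q is T. ✓
w7: ◇p is F, ¬q is T. ✓
Satisfying worlds: {w1, w5, w7}.

3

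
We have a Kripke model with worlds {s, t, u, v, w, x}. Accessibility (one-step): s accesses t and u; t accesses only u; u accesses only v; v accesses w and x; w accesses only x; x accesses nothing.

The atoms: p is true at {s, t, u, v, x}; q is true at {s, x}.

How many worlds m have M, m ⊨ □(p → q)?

3

s: successors {t, u}; p → q there: t:F, u:F. ✗
t: successors {u}; p → q there: u:F. ✗
u: successors {v}; p → q there: v:F. ✗
v: successors {w, x}; p → q there: w:T, x:T. ✓
w: successors {x}; p → q there: x:T. ✓
x: no successors, so □(p → q) holds vacuously. ✓
Satisfying worlds: {v, w, x}.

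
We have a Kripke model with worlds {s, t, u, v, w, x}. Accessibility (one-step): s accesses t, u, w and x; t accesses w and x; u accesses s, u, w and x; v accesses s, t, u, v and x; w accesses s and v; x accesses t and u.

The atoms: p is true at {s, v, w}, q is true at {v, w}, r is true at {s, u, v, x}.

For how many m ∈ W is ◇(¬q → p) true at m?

5

s: successors {t, u, w, x}; ¬q → p there: t:F, u:F, w:T, x:F. ✓
t: successors {w, x}; ¬q → p there: w:T, x:F. ✓
u: successors {s, u, w, x}; ¬q → p there: s:T, u:F, w:T, x:F. ✓
v: successors {s, t, u, v, x}; ¬q → p there: s:T, t:F, u:F, v:T, x:F. ✓
w: successors {s, v}; ¬q → p there: s:T, v:T. ✓
x: successors {t, u}; ¬q → p there: t:F, u:F. ✗
Satisfying worlds: {s, t, u, v, w}.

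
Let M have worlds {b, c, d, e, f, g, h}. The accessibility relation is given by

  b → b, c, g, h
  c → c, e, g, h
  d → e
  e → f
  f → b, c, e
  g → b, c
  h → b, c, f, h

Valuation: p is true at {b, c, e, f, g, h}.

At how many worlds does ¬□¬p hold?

b: □¬p is F. ✓
c: □¬p is F. ✓
d: □¬p is F. ✓
e: □¬p is F. ✓
f: □¬p is F. ✓
g: □¬p is F. ✓
h: □¬p is F. ✓
Satisfying worlds: {b, c, d, e, f, g, h}.

7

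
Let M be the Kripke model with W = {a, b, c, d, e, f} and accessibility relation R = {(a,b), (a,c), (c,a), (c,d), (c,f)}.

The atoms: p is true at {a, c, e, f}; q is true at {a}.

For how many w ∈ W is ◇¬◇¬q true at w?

2

a: successors {b, c}; ¬◇¬q there: b:T, c:F. ✓
b: no successors, so ◇¬◇¬q fails. ✗
c: successors {a, d, f}; ¬◇¬q there: a:F, d:T, f:T. ✓
d: no successors, so ◇¬◇¬q fails. ✗
e: no successors, so ◇¬◇¬q fails. ✗
f: no successors, so ◇¬◇¬q fails. ✗
Satisfying worlds: {a, c}.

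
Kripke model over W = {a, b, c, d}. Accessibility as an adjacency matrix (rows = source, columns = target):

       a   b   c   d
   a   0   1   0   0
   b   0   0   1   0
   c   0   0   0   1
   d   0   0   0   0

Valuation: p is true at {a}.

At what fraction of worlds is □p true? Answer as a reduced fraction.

a: successors {b}; p there: b:F. ✗
b: successors {c}; p there: c:F. ✗
c: successors {d}; p there: d:F. ✗
d: no successors, so □p holds vacuously. ✓
That's 1 of 4 worlds, so 1/4.

1/4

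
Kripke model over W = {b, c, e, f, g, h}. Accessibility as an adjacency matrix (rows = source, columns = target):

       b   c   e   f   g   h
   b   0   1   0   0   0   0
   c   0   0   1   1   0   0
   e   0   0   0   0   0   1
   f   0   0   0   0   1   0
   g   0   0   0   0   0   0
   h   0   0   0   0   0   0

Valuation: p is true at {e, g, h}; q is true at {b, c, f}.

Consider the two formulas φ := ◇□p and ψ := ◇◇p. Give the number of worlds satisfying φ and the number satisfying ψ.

3 and 2

For ◇□p:
b: successors {c}; □p there: c:F. ✗
c: successors {e, f}; □p there: e:T, f:T. ✓
e: successors {h}; □p there: h:T. ✓
f: successors {g}; □p there: g:T. ✓
g: no successors, so ◇□p fails. ✗
h: no successors, so ◇□p fails. ✗
— 3 worlds.
For ◇◇p:
b: successors {c}; ◇p there: c:T. ✓
c: successors {e, f}; ◇p there: e:T, f:T. ✓
e: successors {h}; ◇p there: h:F. ✗
f: successors {g}; ◇p there: g:F. ✗
g: no successors, so ◇◇p fails. ✗
h: no successors, so ◇◇p fails. ✗
— 2 worlds.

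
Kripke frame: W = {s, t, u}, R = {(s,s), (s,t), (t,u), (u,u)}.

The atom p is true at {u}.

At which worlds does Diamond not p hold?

s: successors {s, t}; not p there: s:T, t:T. ✓
t: successors {u}; not p there: u:F. ✗
u: successors {u}; not p there: u:F. ✗

{s}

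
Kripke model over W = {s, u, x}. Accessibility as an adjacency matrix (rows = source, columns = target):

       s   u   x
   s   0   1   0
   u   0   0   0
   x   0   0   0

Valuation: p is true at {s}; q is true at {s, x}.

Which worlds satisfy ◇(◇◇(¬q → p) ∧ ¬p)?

s: successors {u}; ◇◇(¬q → p) ∧ ¬p there: u:F. ✗
u: no successors, so ◇(◇◇(¬q → p) ∧ ¬p) fails. ✗
x: no successors, so ◇(◇◇(¬q → p) ∧ ¬p) fails. ✗

∅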